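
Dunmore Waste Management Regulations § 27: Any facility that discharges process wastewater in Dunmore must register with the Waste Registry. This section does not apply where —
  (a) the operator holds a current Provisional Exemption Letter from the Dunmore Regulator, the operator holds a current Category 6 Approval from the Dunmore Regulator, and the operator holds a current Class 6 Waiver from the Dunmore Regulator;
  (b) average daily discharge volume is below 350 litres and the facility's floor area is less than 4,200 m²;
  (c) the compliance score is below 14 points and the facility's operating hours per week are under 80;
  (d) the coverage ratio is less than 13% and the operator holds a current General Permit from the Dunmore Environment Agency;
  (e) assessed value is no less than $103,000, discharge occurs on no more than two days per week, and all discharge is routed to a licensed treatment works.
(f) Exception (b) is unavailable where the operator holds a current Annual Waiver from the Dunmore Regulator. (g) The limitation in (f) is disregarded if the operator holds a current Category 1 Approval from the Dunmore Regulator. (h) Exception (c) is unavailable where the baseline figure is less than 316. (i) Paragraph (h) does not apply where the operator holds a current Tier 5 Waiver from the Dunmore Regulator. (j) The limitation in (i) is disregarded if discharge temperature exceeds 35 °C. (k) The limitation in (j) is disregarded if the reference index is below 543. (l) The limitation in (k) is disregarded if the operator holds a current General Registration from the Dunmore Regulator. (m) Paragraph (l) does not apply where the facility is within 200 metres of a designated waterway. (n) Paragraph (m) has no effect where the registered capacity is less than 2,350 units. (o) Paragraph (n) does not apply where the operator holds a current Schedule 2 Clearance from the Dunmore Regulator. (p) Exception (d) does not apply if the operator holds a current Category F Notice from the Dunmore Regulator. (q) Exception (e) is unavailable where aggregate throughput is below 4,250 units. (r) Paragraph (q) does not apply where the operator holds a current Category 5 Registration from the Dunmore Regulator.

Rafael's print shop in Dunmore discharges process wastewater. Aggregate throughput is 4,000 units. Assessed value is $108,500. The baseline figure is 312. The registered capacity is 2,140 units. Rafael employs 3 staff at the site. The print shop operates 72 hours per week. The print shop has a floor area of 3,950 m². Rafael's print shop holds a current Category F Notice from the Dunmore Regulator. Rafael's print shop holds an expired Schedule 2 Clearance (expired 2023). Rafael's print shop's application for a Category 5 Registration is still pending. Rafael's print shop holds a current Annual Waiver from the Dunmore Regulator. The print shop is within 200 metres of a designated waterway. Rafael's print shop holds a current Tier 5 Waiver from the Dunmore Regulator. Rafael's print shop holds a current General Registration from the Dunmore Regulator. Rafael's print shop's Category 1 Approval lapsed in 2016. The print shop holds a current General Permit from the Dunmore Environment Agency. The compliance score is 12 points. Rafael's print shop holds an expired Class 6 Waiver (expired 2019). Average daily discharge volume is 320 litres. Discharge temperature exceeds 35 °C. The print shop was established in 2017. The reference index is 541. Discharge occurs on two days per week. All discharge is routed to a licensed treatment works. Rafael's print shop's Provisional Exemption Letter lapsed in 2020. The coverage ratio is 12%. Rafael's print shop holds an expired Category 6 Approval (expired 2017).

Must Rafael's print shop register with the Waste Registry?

Exception (a) requires that the operator holds a current Provisional Exemption Letter from the Dunmore Regulator; but there is no Provisional Exemption Letter in force, so (a) is unavailable.
Exception (b) is satisfied on its face — average daily discharge volume is 320 litres, below the 350 litres limit; the facility's floor area is 3,950 m², less than the 4,200 m² limit. Turning to paragraphs (f)–(g): (f) operates against (b): a current Annual Waiver is held. (g), which would lift (f), is inapplicable — the Category 1 Approval is not current. Exception (b) does not apply.
Exception (c) is satisfied on its face — the compliance score is 12 points, below the 14 points limit; the facility's operating hours per week are 72, under the 80 limit. But applying paragraphs (h)–(o): (h) applies — the baseline figure is 312, less than the 316 limit. (i) is triggered (a current Tier 5 Waiver is held), but is itself disapplied by (j): (j) is engaged — discharge temperature exceeds 35 °C. (k) would limit (j) — the reference index is 541, below the 543 limit — but (l) sets (k) aside: (l) operates against (k): a current General Registration is held. (m) is triggered (the print shop is within 200 m of a designated waterway), but is itself disapplied by (n): (n) is engaged — the registered capacity is 2,140 units, less than the 2,350 units limit. (o) is inapplicable (no current Schedule 2 Clearance is held), so (n) stands. So (c) is unavailable.
Exception (d): the coverage ratio is 12%, less than the 13% limit; a current General Permit is held — every condition holds. But applying paragraph (p): (p) operates — a current Category F Notice is held. So (d) is unavailable.
Exception (e): assessed value is $108,500, meeting the $103,000 threshold; discharge occurs on no more than two days per week; discharge is routed to a licensed treatment works — every condition holds. But applying paragraphs (q)–(r): (q) operates against (e): aggregate throughput is 4,000 units, below the 4,250 units limit. (r), which would lift (q), is not triggered — the Category 5 Registration is not current. Exception (e) does not apply.
None of the exceptions is available; § 27 applies in full.

Yes — Rafael's print shop must register with the Waste Registry.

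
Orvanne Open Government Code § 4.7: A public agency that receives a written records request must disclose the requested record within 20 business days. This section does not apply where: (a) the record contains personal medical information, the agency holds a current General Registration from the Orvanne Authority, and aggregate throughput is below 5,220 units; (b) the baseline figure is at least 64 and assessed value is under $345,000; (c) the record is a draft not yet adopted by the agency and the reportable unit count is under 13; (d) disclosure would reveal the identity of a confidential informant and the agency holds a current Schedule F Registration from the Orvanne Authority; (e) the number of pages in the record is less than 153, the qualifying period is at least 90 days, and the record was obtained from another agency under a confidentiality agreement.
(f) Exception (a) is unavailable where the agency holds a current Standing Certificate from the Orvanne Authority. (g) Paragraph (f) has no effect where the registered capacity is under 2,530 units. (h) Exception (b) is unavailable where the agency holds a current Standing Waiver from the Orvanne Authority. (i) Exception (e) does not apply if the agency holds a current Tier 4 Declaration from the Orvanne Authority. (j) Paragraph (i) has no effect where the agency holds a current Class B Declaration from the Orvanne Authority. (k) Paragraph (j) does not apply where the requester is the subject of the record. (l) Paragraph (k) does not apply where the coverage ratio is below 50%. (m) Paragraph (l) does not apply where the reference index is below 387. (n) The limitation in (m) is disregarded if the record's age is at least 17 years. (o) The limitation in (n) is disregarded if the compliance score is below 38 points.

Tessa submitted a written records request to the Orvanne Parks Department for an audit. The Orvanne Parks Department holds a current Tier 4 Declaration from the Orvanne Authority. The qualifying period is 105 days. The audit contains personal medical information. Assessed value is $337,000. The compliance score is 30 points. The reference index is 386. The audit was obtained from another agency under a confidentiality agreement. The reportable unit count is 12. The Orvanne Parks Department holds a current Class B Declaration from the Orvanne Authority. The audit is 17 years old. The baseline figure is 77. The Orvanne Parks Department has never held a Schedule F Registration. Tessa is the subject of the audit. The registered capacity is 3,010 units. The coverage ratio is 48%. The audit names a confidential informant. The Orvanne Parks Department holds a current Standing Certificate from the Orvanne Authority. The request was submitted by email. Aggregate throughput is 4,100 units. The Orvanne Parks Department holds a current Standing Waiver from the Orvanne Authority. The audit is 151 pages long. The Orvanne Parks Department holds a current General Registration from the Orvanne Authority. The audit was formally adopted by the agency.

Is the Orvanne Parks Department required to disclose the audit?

Yes — the Orvanne Parks Department must disclose the audit.

Exception (a): the audit contains personal medical information; a current General Registration is held; aggregate throughput is 4,100 units, below the 5,220 units limit — every condition holds. But: (f) applies — a current Standing Certificate is held. (g), which would lift (f), is not engaged — the registered capacity is 3,010 units, not under 2,530 units. Exception (a) does not apply.
Exception (b): the baseline figure is 77, meeting the 64 threshold; assessed value is $337,000, under the $345,000 limit — every condition holds. But: (h) operates — a current Standing Waiver is held. Exception (b) does not apply.
Exception (c) does not apply: the audit has been formally adopted.
Exception (d) does not apply: the Schedule F Registration is not current.
Exception (e): the number of pages in the record is 151, less than the 153 limit; the qualifying period is 105 days, meeting the 90 days threshold; the audit was obtained under a confidentiality agreement — every condition holds. But: (i) is engaged — a current Tier 4 Declaration is held. (j) is engaged (a current Class B Declaration is held), but is set aside by (k): (k) applies — Tessa is the subject of the audit. (l) would limit (k) — the coverage ratio is 48%, below the 50% limit — but (m) sets (l) aside: (m) operates against (l): the reference index is 386, below the 387 limit. (n) is triggered (the record's age is 17 years, meeting the 17 years threshold), but yields to (o): (o) is triggered — the compliance score is 30 points, below the 38 points limit. Exception (e) does not apply.
No exception is made out. the Orvanne Parks Department falls within the general rule.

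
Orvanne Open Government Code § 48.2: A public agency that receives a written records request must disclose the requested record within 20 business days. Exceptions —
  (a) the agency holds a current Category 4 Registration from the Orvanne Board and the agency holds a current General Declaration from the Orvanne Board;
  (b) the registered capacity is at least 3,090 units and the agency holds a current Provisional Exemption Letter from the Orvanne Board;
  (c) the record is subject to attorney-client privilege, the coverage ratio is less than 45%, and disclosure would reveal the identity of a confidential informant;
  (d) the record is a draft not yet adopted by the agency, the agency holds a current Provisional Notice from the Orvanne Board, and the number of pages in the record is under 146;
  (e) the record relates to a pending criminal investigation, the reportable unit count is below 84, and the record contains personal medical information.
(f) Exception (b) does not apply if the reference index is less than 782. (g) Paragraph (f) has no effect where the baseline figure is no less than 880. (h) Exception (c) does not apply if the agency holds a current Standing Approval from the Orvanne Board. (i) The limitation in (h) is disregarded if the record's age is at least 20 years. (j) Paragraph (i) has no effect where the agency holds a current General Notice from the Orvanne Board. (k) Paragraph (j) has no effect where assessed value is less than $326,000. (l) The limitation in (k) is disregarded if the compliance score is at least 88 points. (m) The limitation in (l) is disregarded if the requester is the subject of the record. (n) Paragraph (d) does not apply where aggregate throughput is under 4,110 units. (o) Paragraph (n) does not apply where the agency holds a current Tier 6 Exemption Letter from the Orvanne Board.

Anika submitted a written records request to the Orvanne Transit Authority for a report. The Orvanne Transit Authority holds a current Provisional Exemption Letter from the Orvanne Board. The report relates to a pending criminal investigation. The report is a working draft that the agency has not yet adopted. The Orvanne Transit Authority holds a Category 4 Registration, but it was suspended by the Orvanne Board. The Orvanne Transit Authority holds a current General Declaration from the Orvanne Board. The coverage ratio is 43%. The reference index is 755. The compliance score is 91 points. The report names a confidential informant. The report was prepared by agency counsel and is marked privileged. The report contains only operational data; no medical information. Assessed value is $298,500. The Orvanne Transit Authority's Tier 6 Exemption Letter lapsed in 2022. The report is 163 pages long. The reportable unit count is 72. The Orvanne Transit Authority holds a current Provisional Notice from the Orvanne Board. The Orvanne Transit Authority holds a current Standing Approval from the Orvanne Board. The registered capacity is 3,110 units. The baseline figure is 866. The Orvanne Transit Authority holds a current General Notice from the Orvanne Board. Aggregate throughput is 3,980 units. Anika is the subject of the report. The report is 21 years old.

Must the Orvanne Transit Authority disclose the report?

Exception (a) requires that the agency holds a current Category 4 Registration from the Orvanne Board; but there is no Category 4 Registration in force, so (a) is unavailable.
Exception (b) is satisfied on its face — the registered capacity is 3,110 units, meeting the 3,090 units threshold; a current Provisional Exemption Letter is held. However, paragraphs (f)–(g) must be considered: (f) is triggered — the reference index is 755, less than the 782 limit. (g) is not triggered (the baseline figure is 866, short of 880), so (f) stands. So (b) is unavailable.
All of (c)'s requirements are met (the report is privileged; the coverage ratio is 43%, less than the 45% limit; the report names a confidential informant). Considering the limiting provisions: (h) operates (a current Standing Approval is held), but yields to (i): (i) is engaged — the record's age is 21 years, meeting the 20 years threshold. (j) applies (a current General Notice is held), but is itself disapplied by (k): (k) is triggered — assessed value is $298,500, less than the $326,000 limit. (l) would limit (k) — the compliance score is 91 points, meeting the 88 points threshold — but (m) sets (l) aside: (m) is triggered — Anika is the subject of the report. (c) remains available.
Exception (d) fails — the number of pages in the record is 163, not under 146.
Exception (e) requires that the record contains personal medical information; but the report contains only operational data, so (e) is unavailable.

No — exception (c) applies; the Orvanne Transit Authority is not required to disclose the report.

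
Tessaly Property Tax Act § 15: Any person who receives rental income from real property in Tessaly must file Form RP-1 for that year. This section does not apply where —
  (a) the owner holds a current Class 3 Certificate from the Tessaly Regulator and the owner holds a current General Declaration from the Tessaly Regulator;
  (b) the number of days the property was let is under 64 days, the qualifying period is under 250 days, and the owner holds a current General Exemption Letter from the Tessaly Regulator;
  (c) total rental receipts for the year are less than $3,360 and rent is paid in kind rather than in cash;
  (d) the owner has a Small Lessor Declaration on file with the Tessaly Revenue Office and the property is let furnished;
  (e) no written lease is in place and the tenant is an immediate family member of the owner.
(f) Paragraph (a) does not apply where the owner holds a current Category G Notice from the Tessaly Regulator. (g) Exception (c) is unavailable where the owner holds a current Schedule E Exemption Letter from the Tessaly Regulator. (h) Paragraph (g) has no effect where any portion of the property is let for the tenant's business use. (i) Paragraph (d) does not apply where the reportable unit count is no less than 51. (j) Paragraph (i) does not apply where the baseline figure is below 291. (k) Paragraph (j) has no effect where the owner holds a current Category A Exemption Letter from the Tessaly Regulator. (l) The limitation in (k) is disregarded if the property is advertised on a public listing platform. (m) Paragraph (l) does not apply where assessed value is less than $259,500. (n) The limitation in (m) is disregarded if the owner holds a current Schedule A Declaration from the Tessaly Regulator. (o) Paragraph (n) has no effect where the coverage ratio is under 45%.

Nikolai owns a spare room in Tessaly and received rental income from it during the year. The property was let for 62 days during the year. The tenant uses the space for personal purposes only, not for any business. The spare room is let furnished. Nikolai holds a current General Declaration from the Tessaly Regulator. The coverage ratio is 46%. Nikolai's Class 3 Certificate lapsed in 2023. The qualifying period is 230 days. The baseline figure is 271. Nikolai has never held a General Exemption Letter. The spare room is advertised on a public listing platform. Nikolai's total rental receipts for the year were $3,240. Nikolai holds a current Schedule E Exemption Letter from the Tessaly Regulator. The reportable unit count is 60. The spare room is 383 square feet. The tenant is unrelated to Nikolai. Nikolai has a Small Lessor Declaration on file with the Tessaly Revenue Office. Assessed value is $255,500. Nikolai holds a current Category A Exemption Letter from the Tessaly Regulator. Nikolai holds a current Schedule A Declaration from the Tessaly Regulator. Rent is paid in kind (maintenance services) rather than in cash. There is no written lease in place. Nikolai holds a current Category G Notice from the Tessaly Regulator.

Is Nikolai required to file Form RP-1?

No — exception (d) applies; Nikolai is not required to file Form RP-1.

Exception (a) requires that the owner holds a current Class 3 Certificate from the Tessaly Regulator; but no current Class 3 Certificate is held, so (a) is unavailable.
Exception (b) requires that the owner holds a current General Exemption Letter from the Tessaly Regulator; but there is no General Exemption Letter in force, so (b) is unavailable.
All of (c)'s requirements are met (total rental receipts for the year are $3,240, less than the $3,360 limit; rent is paid in kind). Turning to paragraphs (g)–(h): (g) operates against (c): a current Schedule E Exemption Letter is held. (h), which would lift (g), is inapplicable — the space is used for personal purposes only. Exception (c) does not apply.
Exception (d): a Small Lessor Declaration is on file; the property is let furnished — every condition holds. Under paragraphs (i)–(o): (i) would limit (d) — the reportable unit count is 60, meeting the 51 threshold — but (j) sets (i) aside: (j) applies — the baseline figure is 271, below the 291 limit. (k) would limit (j) — a current Category A Exemption Letter is held — but (l) sets (k) aside: (l) is triggered — the property is publicly advertised. (m) applies (assessed value is $255,500, less than the $259,500 limit), but is set aside by (n): (n) operates against (m): a current Schedule A Declaration is held. (o), which would lift (n), is not triggered — the coverage ratio is 46%, not under 45%. (d) remains available.
Exception (e) fails — the tenant is unrelated to the owner.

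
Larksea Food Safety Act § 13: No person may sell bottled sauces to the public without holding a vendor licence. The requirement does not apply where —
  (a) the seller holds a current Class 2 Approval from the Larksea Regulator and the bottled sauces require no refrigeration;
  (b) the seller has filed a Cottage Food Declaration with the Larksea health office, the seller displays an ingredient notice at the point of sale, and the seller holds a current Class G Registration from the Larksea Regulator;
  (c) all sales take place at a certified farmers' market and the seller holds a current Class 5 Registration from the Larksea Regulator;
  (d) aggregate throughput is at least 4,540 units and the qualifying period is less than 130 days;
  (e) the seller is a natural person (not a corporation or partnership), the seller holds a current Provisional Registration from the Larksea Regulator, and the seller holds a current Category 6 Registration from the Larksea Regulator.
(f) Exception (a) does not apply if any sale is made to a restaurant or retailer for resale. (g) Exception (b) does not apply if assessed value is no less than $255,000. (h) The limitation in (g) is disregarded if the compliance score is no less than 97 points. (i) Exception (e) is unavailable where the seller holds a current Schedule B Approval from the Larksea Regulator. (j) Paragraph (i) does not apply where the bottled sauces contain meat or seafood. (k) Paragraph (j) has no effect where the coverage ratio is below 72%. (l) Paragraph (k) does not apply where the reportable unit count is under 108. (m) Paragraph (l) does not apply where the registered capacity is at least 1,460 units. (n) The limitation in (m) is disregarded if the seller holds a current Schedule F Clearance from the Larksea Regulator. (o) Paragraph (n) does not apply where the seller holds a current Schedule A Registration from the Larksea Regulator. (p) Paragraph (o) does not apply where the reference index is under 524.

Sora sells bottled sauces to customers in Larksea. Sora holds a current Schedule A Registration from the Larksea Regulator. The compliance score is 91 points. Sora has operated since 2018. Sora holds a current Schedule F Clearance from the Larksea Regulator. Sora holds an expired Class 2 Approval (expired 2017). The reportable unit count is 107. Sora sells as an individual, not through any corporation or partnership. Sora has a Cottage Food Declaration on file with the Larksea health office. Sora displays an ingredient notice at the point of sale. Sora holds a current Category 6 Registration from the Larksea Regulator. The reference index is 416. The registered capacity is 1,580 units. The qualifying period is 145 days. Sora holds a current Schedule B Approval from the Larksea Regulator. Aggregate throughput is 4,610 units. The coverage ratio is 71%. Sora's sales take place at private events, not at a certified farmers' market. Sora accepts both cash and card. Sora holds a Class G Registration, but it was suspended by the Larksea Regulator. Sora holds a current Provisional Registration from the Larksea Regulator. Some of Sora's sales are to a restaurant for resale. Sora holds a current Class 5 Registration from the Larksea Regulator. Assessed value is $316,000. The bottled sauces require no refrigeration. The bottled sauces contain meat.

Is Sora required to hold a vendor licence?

No — exception (e) applies; Sora is not required to hold a vendor licence.

Exception (a) requires that the seller holds a current Class 2 Approval from the Larksea Regulator; but the Class 2 Approval is not current, so (a) is unavailable.
Exception (b) requires that the seller holds a current Class G Registration from the Larksea Regulator; but no current Class G Registration is held, so (b) is unavailable.
Exception (c) does not apply: sales are at private events, not a certified farmers' market.
Exception (d) fails — the qualifying period is 145 days, not less than 130 days.
Exception (e): the seller is a natural person; a current Provisional Registration is held; a current Category 6 Registration is held — every condition holds. Considering the limiting provisions: (i) would limit (e) — a current Schedule B Approval is held — but (j) sets (i) aside: (j) is engaged — the bottled sauces contain meat. (k) is triggered (the coverage ratio is 71%, below the 72% limit), but is displaced by (l): (l) operates — the reportable unit count is 107, under the 108 limit. (m) applies (the registered capacity is 1,580 units, meeting the 1,460 units threshold), but is overridden by (n): (n) operates against (m): a current Schedule F Clearance is held. (o) would limit (n) — a current Schedule A Registration is held — but (p) sets (o) aside: (p) operates against (o): the reference index is 416, under the 524 limit. (e) remains available.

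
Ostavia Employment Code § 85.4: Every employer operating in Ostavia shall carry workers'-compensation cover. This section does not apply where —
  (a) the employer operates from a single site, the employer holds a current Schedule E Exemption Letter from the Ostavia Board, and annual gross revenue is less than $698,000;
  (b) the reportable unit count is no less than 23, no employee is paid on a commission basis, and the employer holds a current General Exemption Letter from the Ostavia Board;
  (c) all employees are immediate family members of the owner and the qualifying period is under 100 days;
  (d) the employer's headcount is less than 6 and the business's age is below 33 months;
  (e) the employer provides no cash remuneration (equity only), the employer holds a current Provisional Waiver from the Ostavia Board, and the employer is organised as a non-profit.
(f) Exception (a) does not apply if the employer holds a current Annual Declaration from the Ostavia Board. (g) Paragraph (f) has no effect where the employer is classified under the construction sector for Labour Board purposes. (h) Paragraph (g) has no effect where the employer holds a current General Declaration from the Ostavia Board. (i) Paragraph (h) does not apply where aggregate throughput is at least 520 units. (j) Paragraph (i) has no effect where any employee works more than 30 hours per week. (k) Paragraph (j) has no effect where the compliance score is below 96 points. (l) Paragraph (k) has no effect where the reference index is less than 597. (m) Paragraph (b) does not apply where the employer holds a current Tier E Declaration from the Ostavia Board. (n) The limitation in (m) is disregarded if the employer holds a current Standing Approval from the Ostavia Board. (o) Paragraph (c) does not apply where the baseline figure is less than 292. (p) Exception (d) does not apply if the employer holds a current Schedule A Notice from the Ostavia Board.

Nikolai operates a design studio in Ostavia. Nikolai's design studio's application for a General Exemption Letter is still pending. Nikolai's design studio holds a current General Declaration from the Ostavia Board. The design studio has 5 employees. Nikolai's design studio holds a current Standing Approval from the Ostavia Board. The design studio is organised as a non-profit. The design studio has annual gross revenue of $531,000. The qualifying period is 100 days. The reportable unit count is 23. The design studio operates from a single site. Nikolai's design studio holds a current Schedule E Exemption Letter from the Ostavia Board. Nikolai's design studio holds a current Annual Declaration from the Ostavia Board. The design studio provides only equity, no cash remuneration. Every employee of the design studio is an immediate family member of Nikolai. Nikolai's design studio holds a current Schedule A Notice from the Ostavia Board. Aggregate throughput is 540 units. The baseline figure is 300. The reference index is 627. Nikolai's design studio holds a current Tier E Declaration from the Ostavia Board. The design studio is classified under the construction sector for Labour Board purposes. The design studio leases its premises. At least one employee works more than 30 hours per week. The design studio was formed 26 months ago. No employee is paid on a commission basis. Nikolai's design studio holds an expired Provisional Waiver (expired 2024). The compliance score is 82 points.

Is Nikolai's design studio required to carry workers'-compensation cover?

No — exception (a) applies; Nikolai's design studio is not required to carry workers'-compensation cover.

Exception (a)'s conditions are all satisfied: the employer operates from a single site; a current Schedule E Exemption Letter is held; annual gross revenue is $531,000, less than the $698,000 limit. Considering the limiting provisions: (f) would limit (a) — a current Annual Declaration is held — but (g) sets (f) aside: (g) operates against (f): the design studio is classified under the construction sector. (h) would limit (g) — a current General Declaration is held — but (i) sets (h) aside: (i) is engaged — aggregate throughput is 540 units, meeting the 520 units threshold. (j) is triggered (at least one employee exceeds 30 hours/week), but yields to (k): (k) is engaged — the compliance score is 82 points, below the 96 points limit. (l) is not engaged (the reference index is 627, not less than 597), so (k) stands. So (a) applies.
Exception (b) fails — there is no General Exemption Letter in force.
Exception (c) does not apply: the qualifying period is 100 days, not under 100 days.
Exception (d): the employer's headcount is 5, less than the 6 limit; the business's age is 26 months, below the 33 months limit — every condition holds. However, paragraph (p) must be considered: (p) is triggered — a current Schedule A Notice is held. So (d) is unavailable.
Exception (e) requires that the employer holds a current Provisional Waiver from the Ostavia Board; but there is no Provisional Waiver in force, so (e) is unavailable.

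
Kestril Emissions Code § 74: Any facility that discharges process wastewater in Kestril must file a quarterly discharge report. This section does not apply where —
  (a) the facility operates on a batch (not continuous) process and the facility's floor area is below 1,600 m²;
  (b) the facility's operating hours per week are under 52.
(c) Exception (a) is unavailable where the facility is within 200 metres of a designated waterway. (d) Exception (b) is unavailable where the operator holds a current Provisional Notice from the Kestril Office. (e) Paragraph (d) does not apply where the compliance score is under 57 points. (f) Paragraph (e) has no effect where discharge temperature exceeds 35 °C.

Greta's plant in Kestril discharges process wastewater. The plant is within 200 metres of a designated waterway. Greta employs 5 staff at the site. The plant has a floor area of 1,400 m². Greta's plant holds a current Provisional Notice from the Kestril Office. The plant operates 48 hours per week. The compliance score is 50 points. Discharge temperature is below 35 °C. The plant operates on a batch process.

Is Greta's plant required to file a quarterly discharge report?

No — exception (b) applies; Greta's plant is not required to file a quarterly discharge report.

Exception (a): the facility operates on a batch process; the facility's floor area is 1,400 m², below the 1,600 m² limit — every condition holds. But applying paragraph (c): (c) operates against (a): the plant is within 200 m of a designated waterway. (a) is therefore removed.
All of (b)'s requirements are met (the facility's operating hours per week are 48, under the 52 limit). Applying paragraphs (d)–(f): (d) would limit (b) — a current Provisional Notice is held — but (e) sets (d) aside: (e) is engaged — the compliance score is 50 points, under the 57 points limit. (f) is not triggered (discharge temperature is below 35 °C), so (e) stands. Exception (b) stands.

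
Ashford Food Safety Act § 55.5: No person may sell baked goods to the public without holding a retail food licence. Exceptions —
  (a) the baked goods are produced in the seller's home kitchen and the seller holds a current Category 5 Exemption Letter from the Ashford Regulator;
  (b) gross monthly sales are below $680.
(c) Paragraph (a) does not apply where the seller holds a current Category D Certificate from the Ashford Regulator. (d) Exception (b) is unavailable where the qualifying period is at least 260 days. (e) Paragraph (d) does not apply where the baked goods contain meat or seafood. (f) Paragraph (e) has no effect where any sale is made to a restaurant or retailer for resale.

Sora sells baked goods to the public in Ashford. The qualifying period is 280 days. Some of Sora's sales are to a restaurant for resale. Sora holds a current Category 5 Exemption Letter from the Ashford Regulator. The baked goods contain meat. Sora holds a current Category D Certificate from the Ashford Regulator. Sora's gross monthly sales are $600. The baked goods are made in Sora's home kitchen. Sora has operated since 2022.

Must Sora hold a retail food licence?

Exception (a)'s conditions are all satisfied: the baked goods are home-kitchen produced; a current Category 5 Exemption Letter is held. But applying paragraph (c): (c) operates against (a): a current Category D Certificate is held. Exception (a) does not apply.
Exception (b)'s conditions are all satisfied: gross monthly sales are $600, below the $680 limit. But applying paragraphs (d)–(f): (d) operates against (b): the qualifying period is 280 days, meeting the 260 days threshold. (e) would limit (d) — the baked goods contain meat — but (f) sets (e) aside: (f) operates against (e): some sales are to a restaurant for resale. (b) is therefore removed.
No exception applies. The general rule governs.

Yes — Sora must hold a retail food licence.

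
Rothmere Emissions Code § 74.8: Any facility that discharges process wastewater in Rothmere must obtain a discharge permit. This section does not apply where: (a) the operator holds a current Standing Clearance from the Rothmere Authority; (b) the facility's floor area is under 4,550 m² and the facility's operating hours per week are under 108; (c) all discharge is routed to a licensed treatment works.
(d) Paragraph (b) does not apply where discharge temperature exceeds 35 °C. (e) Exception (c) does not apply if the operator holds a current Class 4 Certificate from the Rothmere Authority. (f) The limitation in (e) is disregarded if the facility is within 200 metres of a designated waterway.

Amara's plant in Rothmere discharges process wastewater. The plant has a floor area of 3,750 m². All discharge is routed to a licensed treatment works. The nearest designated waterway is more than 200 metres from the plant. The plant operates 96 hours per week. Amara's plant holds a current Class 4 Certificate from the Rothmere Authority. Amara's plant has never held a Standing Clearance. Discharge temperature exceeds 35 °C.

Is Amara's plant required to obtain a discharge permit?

Yes — Amara's plant must obtain a discharge permit.

Exception (a) fails — no current Standing Clearance is held.
Exception (b) is satisfied on its face — the facility's floor area is 3,750 m², under the 4,550 m² limit; the facility's operating hours per week are 96, under the 108 limit. Turning to paragraph (d): (d) operates against (b): discharge temperature exceeds 35 °C. Exception (b) does not apply.
Exception (c)'s conditions are all satisfied: discharge is routed to a licensed treatment works. Turning to paragraphs (e)–(f): (e) operates — a current Class 4 Certificate is held. (f), which would lift (e), is inapplicable — the plant is more than 200 m from any designated waterway. So (c) is unavailable.
No exception applies. The general rule governs.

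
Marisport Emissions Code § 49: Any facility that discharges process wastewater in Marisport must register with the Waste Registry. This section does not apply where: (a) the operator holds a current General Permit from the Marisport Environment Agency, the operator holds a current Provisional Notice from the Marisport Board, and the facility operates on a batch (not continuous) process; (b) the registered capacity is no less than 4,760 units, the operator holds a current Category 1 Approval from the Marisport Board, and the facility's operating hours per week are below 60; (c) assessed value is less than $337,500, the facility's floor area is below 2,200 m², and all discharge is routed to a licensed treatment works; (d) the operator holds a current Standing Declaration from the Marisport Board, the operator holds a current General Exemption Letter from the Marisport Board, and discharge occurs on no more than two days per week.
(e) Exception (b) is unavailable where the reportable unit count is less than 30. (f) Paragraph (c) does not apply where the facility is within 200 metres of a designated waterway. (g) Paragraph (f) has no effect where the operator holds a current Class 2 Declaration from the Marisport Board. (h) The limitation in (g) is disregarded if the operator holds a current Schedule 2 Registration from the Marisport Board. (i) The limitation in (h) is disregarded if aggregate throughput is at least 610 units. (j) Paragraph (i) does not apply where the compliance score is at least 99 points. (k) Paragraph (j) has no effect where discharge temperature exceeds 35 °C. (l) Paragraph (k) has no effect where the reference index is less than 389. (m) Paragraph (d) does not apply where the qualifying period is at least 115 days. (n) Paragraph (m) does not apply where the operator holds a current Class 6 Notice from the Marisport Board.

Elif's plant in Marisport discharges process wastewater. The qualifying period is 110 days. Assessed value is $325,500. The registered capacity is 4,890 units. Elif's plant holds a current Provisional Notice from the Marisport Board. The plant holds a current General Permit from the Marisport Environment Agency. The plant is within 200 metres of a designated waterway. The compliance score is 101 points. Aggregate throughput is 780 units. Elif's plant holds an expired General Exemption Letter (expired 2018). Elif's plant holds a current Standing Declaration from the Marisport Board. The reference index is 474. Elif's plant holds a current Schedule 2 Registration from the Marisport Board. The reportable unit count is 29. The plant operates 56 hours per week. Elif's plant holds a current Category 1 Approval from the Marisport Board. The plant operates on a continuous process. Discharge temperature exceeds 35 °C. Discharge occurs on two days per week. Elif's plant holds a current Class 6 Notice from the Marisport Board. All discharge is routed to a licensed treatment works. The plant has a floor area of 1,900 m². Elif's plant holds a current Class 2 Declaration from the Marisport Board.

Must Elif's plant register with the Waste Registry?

No — exception (c) applies; Elif's plant is not required to register with the Waste Registry.

Exception (a) does not apply: the facility operates on a continuous process.
Exception (b)'s conditions are all satisfied: the registered capacity is 4,890 units, meeting the 4,760 units threshold; a current Category 1 Approval is held; the facility's operating hours per week are 56, below the 60 limit. However, paragraph (e) must be considered: (e) operates against (b): the reportable unit count is 29, less than the 30 limit. (b) is therefore removed.
Exception (c): assessed value is $325,500, less than the $337,500 limit; the facility's floor area is 1,900 m², below the 2,200 m² limit; discharge is routed to a licensed treatment works — every condition holds. Applying paragraphs (f)–(l): (f) would limit (c) — the plant is within 200 m of a designated waterway — but (g) sets (f) aside: (g) operates against (f): a current Class 2 Declaration is held. (h) operates (a current Schedule 2 Registration is held), but is set aside by (i): (i) operates against (h): aggregate throughput is 780 units, meeting the 610 units threshold. (j) would limit (i) — the compliance score is 101 points, meeting the 99 points threshold — but (k) sets (j) aside: (k) is triggered — discharge temperature exceeds 35 °C. (l), which would lift (k), does not operate here — the reference index is 474, not less than 389. (c) remains available.
Exception (d) requires that the operator holds a current General Exemption Letter from the Marisport Board; but no current General Exemption Letter is held, so (d) is unavailable.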